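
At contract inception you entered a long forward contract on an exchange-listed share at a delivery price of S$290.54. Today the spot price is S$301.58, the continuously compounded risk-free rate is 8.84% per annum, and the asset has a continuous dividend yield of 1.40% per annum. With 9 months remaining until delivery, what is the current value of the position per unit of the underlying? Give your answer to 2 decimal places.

Current fair forward for the remaining 9 months: F = S·e^((r − q)·T), (r − q) = 0.0884 − 0.0140 = 0.0744
F = 301.58 · e^(0.0744 × 9/12) = 301.58 × 1.057386 = 318.8865
Value of long forward = (F − K)·e^(−rT) = (318.8865 − 290.54) · e^(−0.0884·9/12)
= 28.3465 × 0.935850 = 26.53

S$26.53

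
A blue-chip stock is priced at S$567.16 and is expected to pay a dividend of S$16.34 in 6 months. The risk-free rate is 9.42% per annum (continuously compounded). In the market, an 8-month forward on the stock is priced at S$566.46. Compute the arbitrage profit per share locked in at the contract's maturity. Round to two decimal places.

PV(dividends) I = 16.34·e^(−0.0942·6/12) = 15.5882
Fair forward F* = (S − I)·e^(rT) = (567.16 − 15.5882)·e^0.062800 = 551.5718 × 1.064814 = 587.3214
Market S$566.46 < fair 587.3214: forward underpriced → reverse cash-and-carry (short the stock, invest proceeds at r, pay the dividends, go long the forward).
Profit at T = |F_mkt − F*| = |566.46 − 587.3214| = S$20.86 per share

S$20.86 per share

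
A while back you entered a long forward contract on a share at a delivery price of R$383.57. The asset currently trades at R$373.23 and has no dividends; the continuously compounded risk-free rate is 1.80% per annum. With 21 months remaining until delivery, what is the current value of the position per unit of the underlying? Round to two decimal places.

R$1.55

Current fair forward for the remaining 21 months: F = S·e^(r·T), r = 0.0180
F = 373.23 · e^(0.0180 × 21/12) = 373.23 × 1.032001 = 385.1737
Value of long forward = (F − K)·e^(−rT) = (385.1737 − 383.57) · e^(−0.0180·21/12)
= 1.6037 × 0.968991 = 1.55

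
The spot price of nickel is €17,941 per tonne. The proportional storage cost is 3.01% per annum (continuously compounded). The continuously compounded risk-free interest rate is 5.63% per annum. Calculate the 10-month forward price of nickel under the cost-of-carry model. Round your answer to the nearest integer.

Net carry = r + u − y = 0.0563 + 0.0301 − 0.0000 = 0.0864
F = S·e^((r+u−y)T) = 17941 · e^(0.0864 × 10/12) = 17941 · e^0.072000
= 17941 × 1.074655 = €19,280 per tonne

€19,280 per tonne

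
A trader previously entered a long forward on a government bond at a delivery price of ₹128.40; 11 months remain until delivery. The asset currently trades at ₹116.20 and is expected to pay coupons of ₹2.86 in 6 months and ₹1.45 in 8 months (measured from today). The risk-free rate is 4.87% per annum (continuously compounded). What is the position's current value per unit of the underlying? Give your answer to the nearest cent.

-₹10.79

PV(remaining coupons) I = 2.86·e^(−0.0487·6/12) + 1.45·e^(−0.0487·8/12) = 4.1949
Current forward F = (S − I)·e^(rT) = (116.20 − 4.1949)·e^(0.0487·11/12) = 112.0051 × 1.045653 = 117.1185
Value (long) = (F − K)·e^(−rT) = (117.1185 − 128.40) × 0.956340 = -10.7889
Value = -₹10.79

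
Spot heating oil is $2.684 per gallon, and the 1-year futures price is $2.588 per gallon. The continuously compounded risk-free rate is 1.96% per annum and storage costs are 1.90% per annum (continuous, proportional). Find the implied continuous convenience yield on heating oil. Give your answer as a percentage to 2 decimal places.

F = S·e^((r+u−y)T) ⇒ (r+u−y) = ln(F/S)/T
ln(2.588/2.684) = -0.036423; /T ⇒ -0.036423
y = r + u − ln(F/S)/T = 0.0196 + 0.0190 + 0.036423 = 0.075023
y = 7.50%

7.50%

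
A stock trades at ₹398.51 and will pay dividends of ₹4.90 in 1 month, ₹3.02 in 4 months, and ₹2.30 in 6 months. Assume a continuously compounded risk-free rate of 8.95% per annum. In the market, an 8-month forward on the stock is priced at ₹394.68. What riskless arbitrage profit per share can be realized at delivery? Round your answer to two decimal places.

PV(dividends) I = 4.90·e^(−0.0895·1/12) + 3.02·e^(−0.0895·4/12) + 2.30·e^(−0.0895·6/12) = 9.9942
Fair forward F* = (S − I)·e^(rT) = (398.51 − 9.9942)·e^0.059667 = 388.5158 × 1.061483 = 412.4029
Market ₹394.68 < fair 412.4029: forward underpriced → reverse cash-and-carry (short the stock, invest proceeds at r, pay the dividends, go long the forward).
Profit at T = |F_mkt − F*| = |394.68 − 412.4029| = ₹17.72 per share

₹17.72 per share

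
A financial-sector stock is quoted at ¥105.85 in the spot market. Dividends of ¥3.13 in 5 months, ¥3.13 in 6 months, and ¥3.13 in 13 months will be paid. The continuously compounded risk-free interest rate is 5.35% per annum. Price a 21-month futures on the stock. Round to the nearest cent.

PV(dividends) I = 3.13·e^(−0.0535·5/12) + 3.13·e^(−0.0535·6/12) + 3.13·e^(−0.0535·13/12)
I = 3.0610 + 3.0474 + 2.9537 = 9.0621
F = (S − I)·e^(rT) = (105.85 − 9.0621) · e^(0.0535·21/12)
= 96.7879 · e^0.093625 = 96.7879 × 1.098148 = ¥106.29

¥106.29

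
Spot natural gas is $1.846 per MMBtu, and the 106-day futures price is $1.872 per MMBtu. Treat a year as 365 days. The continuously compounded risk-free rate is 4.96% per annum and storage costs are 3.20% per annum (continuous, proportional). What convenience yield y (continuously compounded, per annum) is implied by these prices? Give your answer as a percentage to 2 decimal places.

3.34%

F = S·e^((r+u−y)T) ⇒ (r+u−y) = ln(F/S)/T
ln(1.872/1.846) = 0.013986; /T ⇒ 0.048159
y = r + u − ln(F/S)/T = 0.0496 + 0.0320 − 0.048159 = 0.033441
y = 3.34%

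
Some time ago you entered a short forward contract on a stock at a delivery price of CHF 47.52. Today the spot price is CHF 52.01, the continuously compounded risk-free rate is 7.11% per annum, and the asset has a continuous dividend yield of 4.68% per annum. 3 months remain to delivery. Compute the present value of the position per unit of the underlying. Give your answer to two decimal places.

Current fair forward for the remaining 3 months: F = S·e^((r − q)·T), (r − q) = 0.0711 − 0.0468 = 0.0243
F = 52.01 · e^(0.0243 × 3/12) = 52.01 × 1.006093 = 52.3269
Value of long forward = (F − K)·e^(−rT) = (52.3269 − 47.52) · e^(−0.0711·3/12)
= 4.8069 × 0.982382 = 4.72
Short position value = −(long value) = -CHF 4.72

-CHF 4.72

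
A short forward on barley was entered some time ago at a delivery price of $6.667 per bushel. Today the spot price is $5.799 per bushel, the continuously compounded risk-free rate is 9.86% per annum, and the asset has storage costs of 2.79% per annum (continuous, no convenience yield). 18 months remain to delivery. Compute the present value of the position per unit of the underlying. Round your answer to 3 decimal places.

Current fair forward for the remaining 18 months: F = S·e^((r + u)·T), (r + u) = 0.0986 + 0.0279 = 0.1265
F = 5.799 · e^(0.1265 × 18/12) = 5.799 × 1.208947 = 7.0107
Value of long forward = (F − K)·e^(−rT) = (7.0107 − 6.667) · e^(−0.0986·18/12)
= 0.3437 × 0.862517 = 0.296
Short position value = −(long value) = -$0.296

-$0.296 per bushel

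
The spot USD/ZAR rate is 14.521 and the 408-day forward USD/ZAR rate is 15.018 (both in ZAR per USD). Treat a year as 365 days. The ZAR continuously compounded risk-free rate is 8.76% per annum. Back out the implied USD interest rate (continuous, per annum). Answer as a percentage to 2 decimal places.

F = S·e^((r_ZAR − r_USD)T) ⇒ r_USD = r_ZAR − ln(F/S)/T
ln(15.018/14.521) = 0.033654; /(408/365) = 0.030107
r_USD = 0.0876 − 0.030107 = 0.057493
r_USD = 5.75%

5.75%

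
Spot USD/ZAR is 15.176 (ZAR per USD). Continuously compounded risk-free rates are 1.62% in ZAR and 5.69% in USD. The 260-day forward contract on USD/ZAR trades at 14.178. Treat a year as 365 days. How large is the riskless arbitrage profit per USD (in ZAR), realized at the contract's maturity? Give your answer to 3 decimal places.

0.564 per USD (in ZAR)

Fair forward: F* = S·e^(carry·T), with carry = (r_ZAR − r_USD) = 0.0162 − 0.0569 = -0.0407
F* = 15.176 · e^(-0.0407 × 260/365) = 15.176 · e^-0.028992 = 15.176 × 0.971424 = 14.7423
Market 14.178 < fair 14.7423: forward underpriced → reverse cash-and-carry (short spot, go long the forward).
At maturity, profit = |F_mkt − F*| = |14.178 − 14.7423| = 0.564 per USD (in ZAR)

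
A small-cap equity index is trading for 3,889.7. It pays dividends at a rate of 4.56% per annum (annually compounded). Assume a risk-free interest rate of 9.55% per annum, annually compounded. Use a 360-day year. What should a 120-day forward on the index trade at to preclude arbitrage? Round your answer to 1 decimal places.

F = S · (1+r)^T / (1+q)^T
= 3889.7 × 1.030871 / 1.014975 = 3889.7 × 1.015661
F = 3,950.6

3,950.6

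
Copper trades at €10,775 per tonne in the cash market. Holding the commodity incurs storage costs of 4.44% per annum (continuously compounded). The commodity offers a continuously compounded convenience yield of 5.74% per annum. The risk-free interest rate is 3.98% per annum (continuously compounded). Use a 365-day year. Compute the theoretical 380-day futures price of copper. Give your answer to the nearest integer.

Net carry = r + u − y = 0.0398 + 0.0444 − 0.0574 = 0.0268
F = S·e^((r+u−y)T) = 10775 · e^(0.0268 × 380/365) = 10775 · e^0.027901
= 10775 × 1.028294 = €11,080 per tonne

€11,080 per tonne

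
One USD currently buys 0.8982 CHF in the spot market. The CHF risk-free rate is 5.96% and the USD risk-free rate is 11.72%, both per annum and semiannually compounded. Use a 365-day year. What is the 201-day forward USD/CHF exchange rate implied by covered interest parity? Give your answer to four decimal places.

0.8713

By covered interest parity, F = S · (1+r_CHF/2)^(2T) / (1+r_USD/2)^(2T)
= 0.8982 × 1.032870 / 1.064729 = 0.8982 × 0.970078
F = 0.8713 CHF per USD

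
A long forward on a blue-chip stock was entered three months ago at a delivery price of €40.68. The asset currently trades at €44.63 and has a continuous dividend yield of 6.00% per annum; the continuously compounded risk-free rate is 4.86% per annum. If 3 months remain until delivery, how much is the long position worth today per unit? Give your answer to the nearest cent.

€3.78

Current fair forward for the remaining 3 months: F = S·e^((r − q)·T), (r − q) = 0.0486 − 0.0600 = -0.0114
F = 44.63 · e^(-0.0114 × 3/12) = 44.63 × 0.997154 = 44.5030
Value of long forward = (F − K)·e^(−rT) = (44.5030 − 40.68) · e^(−0.0486·3/12)
= 3.8230 × 0.987924 = 3.78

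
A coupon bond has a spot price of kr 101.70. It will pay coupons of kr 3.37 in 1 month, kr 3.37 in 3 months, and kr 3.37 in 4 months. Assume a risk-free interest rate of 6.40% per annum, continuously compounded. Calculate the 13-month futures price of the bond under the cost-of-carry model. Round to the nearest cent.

kr 98.32

PV(coupons) I = 3.37·e^(−0.0640·1/12) + 3.37·e^(−0.0640·3/12) + 3.37·e^(−0.0640·4/12)
I = 3.3521 + 3.3165 + 3.2989 = 9.9675
F = (S − I)·e^(rT) = (101.70 − 9.9675) · e^(0.0640·13/12)
= 91.7325 · e^0.069333 = 91.7325 × 1.071793 = kr 98.32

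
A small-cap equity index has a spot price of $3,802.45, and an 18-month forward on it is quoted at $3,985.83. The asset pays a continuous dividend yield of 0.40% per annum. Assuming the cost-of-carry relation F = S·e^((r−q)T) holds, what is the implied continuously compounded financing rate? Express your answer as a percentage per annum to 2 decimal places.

From F = S·e^((r−q)T): (r − q) = ln(F/S)/T
ln(3985.83/3802.45) = ln(1.048227) = 0.047100
(r − q) = 0.047100 / (18/12) = 0.031400
r = ln(F/S)/T + q = 0.031400 + 0.0040 = 0.035400
r = 3.54%

3.54%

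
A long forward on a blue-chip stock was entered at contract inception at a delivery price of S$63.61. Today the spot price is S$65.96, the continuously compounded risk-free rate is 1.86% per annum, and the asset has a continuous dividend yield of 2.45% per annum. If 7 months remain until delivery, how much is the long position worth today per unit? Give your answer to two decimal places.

S$2.10

Current fair forward for the remaining 7 months: F = S·e^((r − q)·T), (r − q) = 0.0186 − 0.0245 = -0.0059
F = 65.96 · e^(-0.0059 × 7/12) = 65.96 × 0.996564 = 65.7334
Value of long forward = (F − K)·e^(−rT) = (65.7334 − 63.61) · e^(−0.0186·7/12)
= 2.1234 × 0.989209 = 2.10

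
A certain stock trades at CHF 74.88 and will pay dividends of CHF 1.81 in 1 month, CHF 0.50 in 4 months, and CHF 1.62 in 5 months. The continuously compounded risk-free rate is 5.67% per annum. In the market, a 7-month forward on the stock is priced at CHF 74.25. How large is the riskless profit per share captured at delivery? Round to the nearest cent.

CHF 0.86 per share

PV(dividends) I = 1.81·e^(−0.0567·1/12) + 0.50·e^(−0.0567·4/12) + 1.62·e^(−0.0567·5/12) = 3.8743
Fair forward F* = (S − I)·e^(rT) = (74.88 − 3.8743)·e^0.033075 = 71.0057 × 1.033628 = 73.3935
Market CHF 74.25 > fair 73.3935: forward overpriced → cash-and-carry (borrow at r, buy the stock and collect the dividends, short the forward).
Profit at T = |F_mkt − F*| = |74.25 − 73.3935| = CHF 0.86 per share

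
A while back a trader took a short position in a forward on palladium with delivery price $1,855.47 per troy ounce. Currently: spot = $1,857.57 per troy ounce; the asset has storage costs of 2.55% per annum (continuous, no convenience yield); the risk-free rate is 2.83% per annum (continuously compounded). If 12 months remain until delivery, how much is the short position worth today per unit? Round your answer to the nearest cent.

-$101.85 per troy ounce

Current fair forward for the remaining 12 months: F = S·e^((r + u)·T), (r + u) = 0.0283 + 0.0255 = 0.0538
F = 1857.57 · e^(0.0538 × 12/12) = 1857.57 × 1.05527353 = 1960.2445
Value of long forward = (F − K)·e^(−rT) = (1960.2445 − 1855.47) · e^(−0.0283·12/12)
= 104.7745 × 0.97209669 = 101.85
Short position value = −(long value) = -$101.85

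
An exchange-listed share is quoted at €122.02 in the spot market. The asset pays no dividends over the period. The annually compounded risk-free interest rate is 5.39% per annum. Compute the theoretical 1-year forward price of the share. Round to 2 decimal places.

F = S · (1+r)^T
= 122.02 × 1.053900
F = €128.60

€128.60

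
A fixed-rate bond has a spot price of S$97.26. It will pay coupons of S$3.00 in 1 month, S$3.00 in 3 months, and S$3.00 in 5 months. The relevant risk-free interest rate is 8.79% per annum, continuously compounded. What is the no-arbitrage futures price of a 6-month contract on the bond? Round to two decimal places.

S$92.43

PV(coupons) I = 3.00·e^(−0.0879·1/12) + 3.00·e^(−0.0879·3/12) + 3.00·e^(−0.0879·5/12)
I = 2.9781 + 2.9348 + 2.8921 = 8.8050
F = (S − I)·e^(rT) = (97.26 − 8.8050) · e^(0.0879·6/12)
= 88.4550 · e^0.043950 = 88.4550 × 1.044930 = S$92.43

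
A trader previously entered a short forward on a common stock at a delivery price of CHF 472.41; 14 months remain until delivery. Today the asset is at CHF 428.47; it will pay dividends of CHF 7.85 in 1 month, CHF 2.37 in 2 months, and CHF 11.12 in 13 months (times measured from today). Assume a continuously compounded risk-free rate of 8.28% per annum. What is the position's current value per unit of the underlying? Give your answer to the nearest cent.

PV(remaining dividends) I = 7.85·e^(−0.0828·1/12) + 2.37·e^(−0.0828·2/12) + 11.12·e^(−0.0828·13/12) = 20.2995
Current forward F = (S − I)·e^(rT) = (428.47 − 20.2995)·e^(0.0828·14/12) = 408.1705 × 1.101420 = 449.5672
Value (long) = (F − K)·e^(−rT) = (449.5672 − 472.41) × 0.907919 = -20.7394
Short position value = −(long value) = CHF 20.74

CHF 20.74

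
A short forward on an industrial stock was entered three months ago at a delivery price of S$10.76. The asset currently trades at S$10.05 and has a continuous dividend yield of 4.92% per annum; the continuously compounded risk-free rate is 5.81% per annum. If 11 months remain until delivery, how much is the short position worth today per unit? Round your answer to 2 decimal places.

S$0.60

Current fair forward for the remaining 11 months: F = S·e^((r − q)·T), (r − q) = 0.0581 − 0.0492 = 0.0089
F = 10.05 · e^(0.0089 × 11/12) = 10.05 × 1.008192 = 10.1323
Value of long forward = (F − K)·e^(−rT) = (10.1323 − 10.76) · e^(−0.0581·11/12)
= -0.6277 × 0.948135 = -0.60
Short position value = −(long value) = S$0.60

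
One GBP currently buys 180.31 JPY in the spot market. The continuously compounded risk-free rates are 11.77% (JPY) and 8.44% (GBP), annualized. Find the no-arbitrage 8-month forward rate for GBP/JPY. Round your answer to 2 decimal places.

184.36

F = S·e^((r_JPY − r_GBP)T) = 180.31 · e^((0.1177 − 0.0844) × 8/12)
= 180.31 · e^0.022200 = 180.31 × 1.022448
F = 184.36 JPY per GBP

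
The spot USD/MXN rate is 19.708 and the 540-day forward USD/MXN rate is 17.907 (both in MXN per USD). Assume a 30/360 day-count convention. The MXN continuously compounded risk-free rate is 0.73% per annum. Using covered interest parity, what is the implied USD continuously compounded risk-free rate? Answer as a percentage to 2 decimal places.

7.12%

F = S·e^((r_MXN − r_USD)T) ⇒ r_USD = r_MXN − ln(F/S)/T
ln(17.907/19.708) = -0.095833; /(540/360) = -0.063889
r_USD = 0.0073 + 0.063889 = 0.071189
r_USD = 7.12%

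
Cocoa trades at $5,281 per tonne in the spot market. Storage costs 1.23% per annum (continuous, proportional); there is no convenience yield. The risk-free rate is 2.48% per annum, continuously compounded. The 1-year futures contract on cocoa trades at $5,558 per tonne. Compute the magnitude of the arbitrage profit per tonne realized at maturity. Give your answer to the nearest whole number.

Fair futures: F* = S·e^(carry·T), with carry = (r + u) = 0.0248 + 0.0123 = 0.0371
F* = 5281 · e^(0.0371 × 1) = 5281 · e^0.037100 = 5281 × 1.037797 = $5480.6060
Market $5558 > fair $5480.6060: forward overpriced → cash-and-carry (buy spot, short the forward).
At maturity, profit = |F_mkt − F*| = |5558 − 5480.6060| = $77 per tonne

$77 per tonne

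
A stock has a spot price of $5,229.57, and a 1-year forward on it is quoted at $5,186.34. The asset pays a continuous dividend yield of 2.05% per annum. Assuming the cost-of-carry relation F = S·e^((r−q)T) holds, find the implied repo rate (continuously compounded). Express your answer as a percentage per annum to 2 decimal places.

From F = S·e^((r−q)T): (r − q) = ln(F/S)/T
ln(5186.34/5229.57) = ln(0.991734) = -0.008300
(r − q) = -0.008300 / (12/12) = -0.008300
r = ln(F/S)/T + q = -0.008300 + 0.0205 = 0.012200
r = 1.22%

1.22%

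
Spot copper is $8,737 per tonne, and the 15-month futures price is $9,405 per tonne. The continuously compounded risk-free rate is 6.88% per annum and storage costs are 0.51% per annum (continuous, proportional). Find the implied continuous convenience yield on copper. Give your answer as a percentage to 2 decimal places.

1.50%

F = S·e^((r+u−y)T) ⇒ (r+u−y) = ln(F/S)/T
ln(9405/8737) = 0.073675; /T ⇒ 0.058940
y = r + u − ln(F/S)/T = 0.0688 + 0.0051 − 0.058940 = 0.014960
y = 1.50%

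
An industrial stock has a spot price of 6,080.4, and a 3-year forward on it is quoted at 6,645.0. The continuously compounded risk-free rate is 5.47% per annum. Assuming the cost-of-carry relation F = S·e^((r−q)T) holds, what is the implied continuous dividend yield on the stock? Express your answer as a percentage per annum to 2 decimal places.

2.51%

From F = S·e^((r−q)T): (r − q) = ln(F/S)/T
ln(6645.0/6080.4) = ln(1.092856) = 0.088794
(r − q) = 0.088794 / (3) = 0.029598
q = r − ln(F/S)/T = 0.0547 − 0.029598 = 0.025102
q = 2.51%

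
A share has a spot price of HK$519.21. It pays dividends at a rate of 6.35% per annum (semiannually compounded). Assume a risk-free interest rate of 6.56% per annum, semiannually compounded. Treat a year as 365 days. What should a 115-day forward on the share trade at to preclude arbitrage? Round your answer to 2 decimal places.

HK$519.54

F = S · (1+r/2)^(2T) / (1+q/2)^(2T)
= 519.21 × 1.020545 / 1.019891 = 519.21 × 1.000641
F = HK$519.54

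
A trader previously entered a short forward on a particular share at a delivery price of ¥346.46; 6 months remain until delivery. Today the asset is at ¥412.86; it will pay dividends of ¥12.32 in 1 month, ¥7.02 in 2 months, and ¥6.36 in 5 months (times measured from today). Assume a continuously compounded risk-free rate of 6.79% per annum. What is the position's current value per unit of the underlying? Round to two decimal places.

PV(remaining dividends) I = 12.32·e^(−0.0679·1/12) + 7.02·e^(−0.0679·2/12) + 6.36·e^(−0.0679·5/12) = 25.3741
Current forward F = (S − I)·e^(rT) = (412.86 − 25.3741)·e^(0.0679·6/12) = 387.4859 × 1.034533 = 400.8670
Value (long) = (F − K)·e^(−rT) = (400.8670 − 346.46) × 0.966620 = 52.5909
Short position value = −(long value) = -¥52.59

-¥52.59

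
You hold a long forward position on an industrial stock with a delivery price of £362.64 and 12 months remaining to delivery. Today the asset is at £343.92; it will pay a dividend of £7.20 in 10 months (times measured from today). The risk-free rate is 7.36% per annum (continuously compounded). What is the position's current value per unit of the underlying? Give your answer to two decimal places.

PV(remaining dividends) I = 7.20·e^(−0.0736·10/12) = 6.7717
Current forward F = (S − I)·e^(rT) = (343.92 − 6.7717)·e^(0.0736·12/12) = 337.1483 × 1.076376 = 362.8983
Value (long) = (F − K)·e^(−rT) = (362.8983 − 362.64) × 0.929043 = 0.2400
Value = £0.24

£0.24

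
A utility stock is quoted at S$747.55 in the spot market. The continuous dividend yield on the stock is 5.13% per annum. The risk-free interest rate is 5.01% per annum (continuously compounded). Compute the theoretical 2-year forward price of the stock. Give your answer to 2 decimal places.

F = S·e^((r − q)T) = 747.55 · e^((0.0501 − 0.0513) × 2)
= 747.55 · e^-0.002400 = 747.55 × 0.997603
F = S$745.76

S$745.76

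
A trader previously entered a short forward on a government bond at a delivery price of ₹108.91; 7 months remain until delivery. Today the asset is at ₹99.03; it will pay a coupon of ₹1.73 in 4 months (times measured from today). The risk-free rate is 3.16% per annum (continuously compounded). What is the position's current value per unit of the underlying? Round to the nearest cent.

PV(remaining coupons) I = 1.73·e^(−0.0316·4/12) = 1.7119
Current forward F = (S − I)·e^(rT) = (99.03 − 1.7119)·e^(0.0316·7/12) = 97.3181 × 1.018604 = 99.1286
Value (long) = (F − K)·e^(−rT) = (99.1286 − 108.91) × 0.981736 = -9.6028
Short position value = −(long value) = ₹9.60

₹9.60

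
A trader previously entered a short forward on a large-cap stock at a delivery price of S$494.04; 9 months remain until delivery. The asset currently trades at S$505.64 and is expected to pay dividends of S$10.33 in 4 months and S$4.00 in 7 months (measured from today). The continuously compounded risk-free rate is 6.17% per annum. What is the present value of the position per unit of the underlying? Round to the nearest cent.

-S$19.96

PV(remaining dividends) I = 10.33·e^(−0.0617·4/12) + 4.00·e^(−0.0617·7/12) = 13.9783
Current forward F = (S − I)·e^(rT) = (505.64 − 13.9783)·e^(0.0617·9/12) = 491.6617 × 1.047362 = 514.9478
Value (long) = (F − K)·e^(−rT) = (514.9478 − 494.04) × 0.954779 = 19.9623
Short position value = −(long value) = -S$19.96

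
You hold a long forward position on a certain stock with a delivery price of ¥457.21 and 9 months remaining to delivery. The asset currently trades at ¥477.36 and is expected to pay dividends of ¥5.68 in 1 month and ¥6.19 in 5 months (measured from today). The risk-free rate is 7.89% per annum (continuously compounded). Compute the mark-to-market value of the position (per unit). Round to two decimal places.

PV(remaining dividends) I = 5.68·e^(−0.0789·1/12) + 6.19·e^(−0.0789·5/12) = 11.6326
Current forward F = (S − I)·e^(rT) = (477.36 − 11.6326)·e^(0.0789·9/12) = 465.7274 × 1.060961 = 494.1186
Value (long) = (F − K)·e^(−rT) = (494.1186 − 457.21) × 0.942542 = 34.7879
Value = ¥34.79

¥34.79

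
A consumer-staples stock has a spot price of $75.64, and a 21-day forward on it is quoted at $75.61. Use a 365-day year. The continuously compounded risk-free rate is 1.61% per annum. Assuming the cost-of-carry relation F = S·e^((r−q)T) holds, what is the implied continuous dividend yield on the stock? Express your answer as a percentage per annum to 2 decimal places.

2.30%

From F = S·e^((r−q)T): (r − q) = ln(F/S)/T
ln(75.61/75.64) = ln(0.999603) = -0.000397
(r − q) = -0.000397 / (21/365) = -0.006900
q = r − ln(F/S)/T = 0.0161 + 0.006900 = 0.023000
q = 2.30%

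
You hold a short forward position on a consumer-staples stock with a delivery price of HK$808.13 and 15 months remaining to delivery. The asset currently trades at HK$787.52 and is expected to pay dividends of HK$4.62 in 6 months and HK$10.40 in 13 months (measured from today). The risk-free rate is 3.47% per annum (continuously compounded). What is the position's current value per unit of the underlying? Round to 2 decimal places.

HK$0.86

PV(remaining dividends) I = 4.62·e^(−0.0347·6/12) + 10.40·e^(−0.0347·13/12) = 14.5568
Current forward F = (S − I)·e^(rT) = (787.52 − 14.5568)·e^(0.0347·15/12) = 772.9632 × 1.044329 = 807.2279
Value (long) = (F − K)·e^(−rT) = (807.2279 − 808.13) × 0.957552 = -0.8638
Short position value = −(long value) = HK$0.86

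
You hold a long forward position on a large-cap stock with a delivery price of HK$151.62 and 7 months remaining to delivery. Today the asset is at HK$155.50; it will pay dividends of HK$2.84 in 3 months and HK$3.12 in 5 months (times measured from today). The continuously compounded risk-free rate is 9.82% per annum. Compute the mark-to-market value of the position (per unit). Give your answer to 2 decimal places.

HK$6.56

PV(remaining dividends) I = 2.84·e^(−0.0982·3/12) + 3.12·e^(−0.0982·5/12) = 5.7660
Current forward F = (S − I)·e^(rT) = (155.50 − 5.7660)·e^(0.0982·7/12) = 149.7340 × 1.058956 = 158.5617
Value (long) = (F − K)·e^(−rT) = (158.5617 − 151.62) × 0.944326 = 6.5552
Value = HK$6.56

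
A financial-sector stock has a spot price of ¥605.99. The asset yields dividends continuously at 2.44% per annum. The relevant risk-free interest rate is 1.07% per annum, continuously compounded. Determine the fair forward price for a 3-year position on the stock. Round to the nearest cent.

¥581.59

F = S·e^((r − q)T) = 605.99 · e^((0.0107 − 0.0244) × 3)
= 605.99 · e^-0.041100 = 605.99 × 0.959733
F = ¥581.59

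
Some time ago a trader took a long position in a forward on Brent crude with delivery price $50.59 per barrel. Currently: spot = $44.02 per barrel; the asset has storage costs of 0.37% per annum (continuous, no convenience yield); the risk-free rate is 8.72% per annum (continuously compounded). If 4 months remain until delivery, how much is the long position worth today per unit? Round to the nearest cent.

-$5.07 per barrel

Current fair forward for the remaining 4 months: F = S·e^((r + u)·T), (r + u) = 0.0872 + 0.0037 = 0.0909
F = 44.02 · e^(0.0909 × 4/12) = 44.02 × 1.030764 = 45.3742
Value of long forward = (F − K)·e^(−rT) = (45.3742 − 50.59) · e^(−0.0872·4/12)
= -5.2158 × 0.971352 = -5.07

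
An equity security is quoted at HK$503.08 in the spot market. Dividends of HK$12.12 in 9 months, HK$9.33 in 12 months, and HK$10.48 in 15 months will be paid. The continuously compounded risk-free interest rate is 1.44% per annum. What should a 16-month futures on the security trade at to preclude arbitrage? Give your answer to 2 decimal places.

PV(dividends) I = 12.12·e^(−0.0144·9/12) + 9.33·e^(−0.0144·12/12) + 10.48·e^(−0.0144·15/12)
I = 11.9898 + 9.1966 + 10.2930 = 31.4794
F = (S − I)·e^(rT) = (503.08 − 31.4794) · e^(0.0144·16/12)
= 471.6006 · e^0.019200 = 471.6006 × 1.019386 = HK$480.74

HK$480.74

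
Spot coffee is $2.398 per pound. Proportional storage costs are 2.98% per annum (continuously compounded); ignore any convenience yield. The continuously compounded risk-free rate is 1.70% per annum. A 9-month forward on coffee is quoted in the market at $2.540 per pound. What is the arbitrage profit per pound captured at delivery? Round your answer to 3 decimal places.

$0.056 per pound

Fair forward: F* = S·e^(carry·T), with carry = (r + u) = 0.0170 + 0.0298 = 0.0468
F* = 2.398 · e^(0.0468 × 9/12) = 2.398 · e^0.035100 = 2.398 × 1.035723 = $2.4837
Market $2.540 > fair $2.4837: forward overpriced → cash-and-carry (buy spot, short the forward).
At maturity, profit = |F_mkt − F*| = |2.540 − 2.4837| = $0.056 per pound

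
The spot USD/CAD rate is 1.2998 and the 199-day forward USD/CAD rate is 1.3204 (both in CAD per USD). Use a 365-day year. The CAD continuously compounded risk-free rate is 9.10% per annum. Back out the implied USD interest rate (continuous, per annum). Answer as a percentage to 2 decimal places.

6.22%

F = S·e^((r_CAD − r_USD)T) ⇒ r_USD = r_CAD − ln(F/S)/T
ln(1.3204/1.2998) = 0.015724; /(199/365) = 0.028841
r_USD = 0.0910 − 0.028841 = 0.062159
r_USD = 6.22%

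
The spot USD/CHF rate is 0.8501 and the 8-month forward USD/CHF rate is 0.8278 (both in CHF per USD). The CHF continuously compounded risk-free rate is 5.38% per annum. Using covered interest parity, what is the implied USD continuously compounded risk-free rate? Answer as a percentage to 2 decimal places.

9.37%

F = S·e^((r_CHF − r_USD)T) ⇒ r_USD = r_CHF − ln(F/S)/T
ln(0.8278/0.8501) = -0.026582; /(8/12) = -0.039873
r_USD = 0.0538 + 0.039873 = 0.093673
r_USD = 9.37%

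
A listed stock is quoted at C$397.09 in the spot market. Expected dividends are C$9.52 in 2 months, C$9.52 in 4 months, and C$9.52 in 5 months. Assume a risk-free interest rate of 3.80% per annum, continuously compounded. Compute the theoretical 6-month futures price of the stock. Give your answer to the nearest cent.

C$375.93

PV(dividends) I = 9.52·e^(−0.0380·2/12) + 9.52·e^(−0.0380·4/12) + 9.52·e^(−0.0380·5/12)
I = 9.4599 + 9.4002 + 9.3705 = 28.2306
F = (S − I)·e^(rT) = (397.09 − 28.2306) · e^(0.0380·6/12)
= 368.8594 · e^0.019000 = 368.8594 × 1.019182 = C$375.93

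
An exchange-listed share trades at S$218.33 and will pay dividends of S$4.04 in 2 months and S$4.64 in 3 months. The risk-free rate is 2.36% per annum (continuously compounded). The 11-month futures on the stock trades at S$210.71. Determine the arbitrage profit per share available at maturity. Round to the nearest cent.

PV(dividends) I = 4.04·e^(−0.0236·2/12) + 4.64·e^(−0.0236·3/12) = 8.6368
Fair futures F* = (S − I)·e^(rT) = (218.33 − 8.6368)·e^0.021633 = 209.6932 × 1.021869 = 214.2790
Market S$210.71 < fair 214.2790: forward underpriced → reverse cash-and-carry (short the stock, invest proceeds at r, pay the dividends, go long the forward).
Profit at T = |F_mkt − F*| = |210.71 − 214.2790| = S$3.57 per share

S$3.57 per share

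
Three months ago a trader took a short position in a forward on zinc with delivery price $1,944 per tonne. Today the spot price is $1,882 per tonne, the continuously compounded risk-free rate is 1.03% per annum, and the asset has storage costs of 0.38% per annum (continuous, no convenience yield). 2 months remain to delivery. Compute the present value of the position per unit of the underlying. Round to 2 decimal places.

Current fair forward for the remaining 2 months: F = S·e^((r + u)·T), (r + u) = 0.0103 + 0.0038 = 0.0141
F = 1882 · e^(0.0141 × 2/12) = 1882 × 1.00235276 = 1886.4279
Value of long forward = (F − K)·e^(−rT) = (1886.4279 − 1944) · e^(−0.0103·2/12)
= -57.5721 × 0.99828481 = -57.47
Short position value = −(long value) = $57.47

$57.47 per tonne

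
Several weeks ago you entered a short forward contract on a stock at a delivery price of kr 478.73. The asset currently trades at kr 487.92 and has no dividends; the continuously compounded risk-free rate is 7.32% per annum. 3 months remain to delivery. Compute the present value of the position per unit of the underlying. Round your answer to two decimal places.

-kr 17.87

Current fair forward for the remaining 3 months: F = S·e^(r·T), r = 0.0732
F = 487.92 · e^(0.0732 × 3/12) = 487.92 × 1.018468 = 496.9309
Value of long forward = (F − K)·e^(−rT) = (496.9309 − 478.73) · e^(−0.0732·3/12)
= 18.2009 × 0.981866 = 17.87
Short position value = −(long value) = -kr 17.87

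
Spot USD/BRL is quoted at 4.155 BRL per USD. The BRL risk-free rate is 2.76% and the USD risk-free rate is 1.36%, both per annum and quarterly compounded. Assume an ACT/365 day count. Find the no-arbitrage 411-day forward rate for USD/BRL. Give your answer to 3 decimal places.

4.221

By covered interest parity, F = S · (1+r_BRL/4)^(4T) / (1+r_USD/4)^(4T)
= 4.155 × 1.031456 / 1.015405 = 4.155 × 1.015807
F = 4.221 BRL per USD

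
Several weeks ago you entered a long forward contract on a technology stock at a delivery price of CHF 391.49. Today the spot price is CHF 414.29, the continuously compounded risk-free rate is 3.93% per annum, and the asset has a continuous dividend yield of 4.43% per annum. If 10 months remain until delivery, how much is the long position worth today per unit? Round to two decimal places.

CHF 20.40

Current fair forward for the remaining 10 months: F = S·e^((r − q)·T), (r − q) = 0.0393 − 0.0443 = -0.0050
F = 414.29 · e^(-0.0050 × 10/12) = 414.29 × 0.995842 = 412.5674
Value of long forward = (F − K)·e^(−rT) = (412.5674 − 391.49) · e^(−0.0393·10/12)
= 21.0774 × 0.967780 = 20.40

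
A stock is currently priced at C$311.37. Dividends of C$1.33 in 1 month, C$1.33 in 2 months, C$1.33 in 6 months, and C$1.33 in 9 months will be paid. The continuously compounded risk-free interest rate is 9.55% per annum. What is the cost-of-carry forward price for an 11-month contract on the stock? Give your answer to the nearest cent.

PV(dividends) I = 1.33·e^(−0.0955·1/12) + 1.33·e^(−0.0955·2/12) + 1.33·e^(−0.0955·6/12) + 1.33·e^(−0.0955·9/12)
I = 1.3195 + 1.3090 + 1.2680 + 1.2381 = 5.1346
F = (S − I)·e^(rT) = (311.37 − 5.1346) · e^(0.0955·11/12)
= 306.2354 · e^0.087542 = 306.2354 × 1.091488 = C$334.25

C$334.25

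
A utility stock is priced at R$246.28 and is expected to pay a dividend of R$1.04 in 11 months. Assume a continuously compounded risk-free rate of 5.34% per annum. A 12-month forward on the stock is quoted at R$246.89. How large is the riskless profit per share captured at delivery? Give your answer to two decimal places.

PV(dividends) I = 1.04·e^(−0.0534·11/12) = 0.9903
Fair forward F* = (S − I)·e^(rT) = (246.28 − 0.9903)·e^0.053400 = 245.2897 × 1.054852 = 258.7443
Market R$246.89 < fair 258.7443: forward underpriced → reverse cash-and-carry (short the stock, invest proceeds at r, pay the dividends, go long the forward).
Profit at T = |F_mkt − F*| = |246.89 − 258.7443| = R$11.85 per share

R$11.85 per share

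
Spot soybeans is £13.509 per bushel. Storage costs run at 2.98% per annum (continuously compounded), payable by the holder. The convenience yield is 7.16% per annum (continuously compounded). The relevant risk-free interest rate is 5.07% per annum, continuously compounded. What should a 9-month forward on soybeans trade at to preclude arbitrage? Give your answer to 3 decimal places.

£13.599 per bushel

Net carry = r + u − y = 0.0507 + 0.0298 − 0.0716 = 0.0089
F = S·e^((r+u−y)T) = 13.509 · e^(0.0089 × 9/12) = 13.509 · e^0.006675
= 13.509 × 1.006697 = £13.599 per bushel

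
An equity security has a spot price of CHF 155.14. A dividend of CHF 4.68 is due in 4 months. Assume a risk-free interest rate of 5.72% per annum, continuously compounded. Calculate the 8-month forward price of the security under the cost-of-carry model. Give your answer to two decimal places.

PV(dividends) I = 4.68·e^(−0.0572·4/12)
I = 4.5916
F = (S − I)·e^(rT) = (155.14 − 4.5916) · e^(0.0572·8/12)
= 150.5484 · e^0.038133 = 150.5484 × 1.038869 = CHF 156.40

CHF 156.40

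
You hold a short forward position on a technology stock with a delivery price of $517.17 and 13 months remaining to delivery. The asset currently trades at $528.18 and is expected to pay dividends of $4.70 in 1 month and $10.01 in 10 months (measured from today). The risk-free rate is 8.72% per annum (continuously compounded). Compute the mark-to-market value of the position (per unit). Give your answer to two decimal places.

PV(remaining dividends) I = 4.70·e^(−0.0872·1/12) + 10.01·e^(−0.0872·10/12) = 13.9744
Current forward F = (S − I)·e^(rT) = (528.18 − 13.9744)·e^(0.0872·13/12) = 514.2056 × 1.099073 = 565.1495
Value (long) = (F − K)·e^(−rT) = (565.1495 − 517.17) × 0.909858 = 43.6545
Short position value = −(long value) = -$43.65

-$43.65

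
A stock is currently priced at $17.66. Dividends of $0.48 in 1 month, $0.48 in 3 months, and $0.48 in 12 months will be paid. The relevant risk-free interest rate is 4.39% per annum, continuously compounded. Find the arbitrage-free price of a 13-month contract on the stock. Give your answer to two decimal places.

$17.04

PV(dividends) I = 0.48·e^(−0.0439·1/12) + 0.48·e^(−0.0439·3/12) + 0.48·e^(−0.0439·12/12)
I = 0.4782 + 0.4748 + 0.4594 = 1.4124
F = (S − I)·e^(rT) = (17.66 − 1.4124) · e^(0.0439·13/12)
= 16.2476 · e^0.047558 = 16.2476 × 1.048707 = $17.04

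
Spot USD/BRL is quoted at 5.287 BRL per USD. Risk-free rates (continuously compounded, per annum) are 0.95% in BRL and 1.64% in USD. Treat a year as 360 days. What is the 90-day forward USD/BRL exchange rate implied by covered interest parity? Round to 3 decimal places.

F = S·e^((r_BRL − r_USD)T) = 5.287 · e^((0.0095 − 0.0164) × 90/360)
= 5.287 · e^-0.001725 = 5.287 × 0.998276
F = 5.278 BRL per USD

5.278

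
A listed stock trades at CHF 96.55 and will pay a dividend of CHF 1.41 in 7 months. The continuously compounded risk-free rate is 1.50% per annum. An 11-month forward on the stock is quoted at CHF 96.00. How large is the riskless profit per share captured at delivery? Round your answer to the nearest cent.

CHF 0.47 per share

PV(dividends) I = 1.41·e^(−0.0150·7/12) = 1.3977
Fair forward F* = (S − I)·e^(rT) = (96.55 − 1.3977)·e^0.013750 = 95.1523 × 1.013845 = 96.4697
Market CHF 96.00 < fair 96.4697: forward underpriced → reverse cash-and-carry (short the stock, invest proceeds at r, pay the dividends, go long the forward).
Profit at T = |F_mkt − F*| = |96.00 − 96.4697| = CHF 0.47 per share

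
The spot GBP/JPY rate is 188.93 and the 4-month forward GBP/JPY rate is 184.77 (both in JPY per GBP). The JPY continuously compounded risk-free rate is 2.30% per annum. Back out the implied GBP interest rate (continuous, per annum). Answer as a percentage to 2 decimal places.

8.98%

F = S·e^((r_JPY − r_GBP)T) ⇒ r_GBP = r_JPY − ln(F/S)/T
ln(184.77/188.93) = -0.022265; /(4/12) = -0.066795
r_GBP = 0.0230 + 0.066795 = 0.089795
r_GBP = 8.98%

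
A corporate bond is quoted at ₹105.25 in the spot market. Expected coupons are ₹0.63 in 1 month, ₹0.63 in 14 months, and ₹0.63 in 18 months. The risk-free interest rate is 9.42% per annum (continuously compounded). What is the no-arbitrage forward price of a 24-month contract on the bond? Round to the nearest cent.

₹124.97

PV(coupons) I = 0.63·e^(−0.0942·1/12) + 0.63·e^(−0.0942·14/12) + 0.63·e^(−0.0942·18/12)
I = 0.6251 + 0.5644 + 0.5470 = 1.7365
F = (S − I)·e^(rT) = (105.25 − 1.7365) · e^(0.0942·24/12)
= 103.5135 · e^0.188400 = 103.5135 × 1.207316 = ₹124.97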